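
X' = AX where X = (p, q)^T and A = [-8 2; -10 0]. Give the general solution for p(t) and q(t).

p(t) = K_1e^(-4t)sin(2t) - K_2e^(-4t)cos(2t), q(t) = 2K_1e^(-4t)sin(2t) + K_1e^(-4t)cos(2t) + K_2e^(-4t)sin(2t) - 2K_2e^(-4t)cos(2t)

Coefficient matrix A = [[-8, 2], [-10, 0]].
Characteristic polynomial det(A - λI) = λ^2 + 8λ + 20 = 0.
Eigenvalues λ = -4 ± 2i (complex conjugate pair).
For λ=-4+2i: an eigenvector is (0,1) - i(1,2) = (0 - i, 1 - 2i).
A real fundamental pair from Re and Im of e^((-4+2i)t)v: X_1 = e^(-4t)(cos(2t)·(0,1) + sin(2t)·(1,2)), X_2 = e^(-4t)(sin(2t)·(0,1) - cos(2t)·(1,2)).
General solution: K_1X_1 + K_2X_2.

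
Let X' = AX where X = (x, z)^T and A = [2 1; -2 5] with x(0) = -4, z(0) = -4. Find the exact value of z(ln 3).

A = [[2,1],[-2,5]]; eigenvalues λ = 4, 3.
Eigenvectors: (-1,-2) for λ=4, (1,1) for λ=3.
From the initial condition, c_1 = 0, c_2 = -4.
z(ln 3) = (0)(3^4)(-2) + (-4)(3^3)(1) = -108.

-108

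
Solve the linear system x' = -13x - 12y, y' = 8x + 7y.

Coefficient matrix A = [[-13, -12], [8, 7]].
Characteristic polynomial det(A - λI) = λ^2 + 6λ + 5 = 0.
Eigenvalues λ = -5, -1.
For λ=-5: (A-λI) row 1 is [-8, -12], so an eigenvector is (-3, 2).
For λ=-1: (A-λI) row 1 is [-12, -12], so an eigenvector is (1, -1).
General solution: C_1e^(-5t)(-3,2) + C_2e^(-t)(1,-1).

x(t) = -3C_1e^(-5t) + C_2e^(-t), y(t) = 2C_1e^(-5t) - C_2e^(-t)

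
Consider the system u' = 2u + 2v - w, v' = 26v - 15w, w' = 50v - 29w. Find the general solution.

Coefficient matrix A = [[2, 2, -1], [0, 26, -15], [0, 50, -29]].
det(A - λI) = 0 gives eigenvalues λ = 1, 2, -4.
For λ=1: eigenvector (-1,3,5).
For λ=2: eigenvector (1,0,0).
For λ=-4: eigenvector (0,1,2).
General solution: K_1e^(t)(-1,3,5) + K_2e^(2t)(1,0,0) + K_3e^(-4t)(0,1,2).

u(t) = -K_1e^(t) + K_2e^(2t), v(t) = 3K_1e^(t) + K_3e^(-4t), w(t) = 5K_1e^(t) + 2K_3e^(-4t)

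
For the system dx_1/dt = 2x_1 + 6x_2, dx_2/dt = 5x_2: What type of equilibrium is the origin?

unstable node

A = [[2,6],[0,5]]; det(A-λI) = λ^2 - 7λ + 10.
λ = 5, 2: both positive.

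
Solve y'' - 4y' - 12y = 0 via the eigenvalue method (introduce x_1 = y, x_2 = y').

Let x_1 = y, x_2 = y'. Then x_1' = x_2 and x_2' = 12x_1 + 4x_2.
A = [[0,1],[12,4]]; det(A-λI) = λ^2 - 4λ - 12.
Eigenvalues λ = 6, -2 with eigenvectors (1,6), (1,-2).

y(t) = K_1e^(6t) + K_2e^(-2t)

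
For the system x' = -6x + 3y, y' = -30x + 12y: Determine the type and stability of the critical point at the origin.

unstable spiral

A = [[-6,3],[-30,12]]; det(A-λI) = λ^2 - 6λ + 18.
λ = 3 ± 3i: positive real part.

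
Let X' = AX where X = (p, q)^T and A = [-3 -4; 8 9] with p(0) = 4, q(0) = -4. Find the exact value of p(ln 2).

8

A = [[-3,-4],[8,9]]; eigenvalues λ = 1, 5.
Eigenvectors: (-1,1) for λ=1, (1,-2) for λ=5.
From the initial condition, c_1 = -4, c_2 = 0.
p(ln 2) = (-4)(2^1)(-1) + (0)(2^5)(1) = 8.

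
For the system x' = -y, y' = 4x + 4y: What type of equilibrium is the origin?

A = [[0,-1],[4,4]]; det(A-λI) = λ^2 - 4λ + 4.
repeated λ = 2 with a single eigenvector.

unstable improper node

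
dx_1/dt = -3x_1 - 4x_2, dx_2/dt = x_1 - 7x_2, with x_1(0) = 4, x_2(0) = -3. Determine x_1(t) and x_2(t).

Coefficient matrix A = [[-3, -4], [1, -7]].
Characteristic polynomial det(A - λI) = λ^2 + 10λ + 25 = 0.
Single eigenvalue λ = -5 with algebraic multiplicity 2.
Eigenvector v = (2,1); generalized eigenvector w with (A-λI)w=v is (3,1).
General solution: e^(-5t)[K_1·v + K_2·(t·v + w)].
Applying x_1(0)=4, x_2(0)=-3 gives K_1=-13, K_2=10.

x_1(t) = 20te^(-5t) + 4e^(-5t), x_2(t) = 10te^(-5t) - 3e^(-5t)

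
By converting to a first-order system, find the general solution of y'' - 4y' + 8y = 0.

y(t) = c_1e^(2t)cos(2t) + c_2e^(2t)sin(2t)

Let x_1 = y, x_2 = y'. Then x_1' = x_2 and x_2' = -8x_1 + 4x_2.
A = [[0,1],[-8,4]]; det(A-λI) = λ^2 - 4λ + 8.
Eigenvalues λ = 2 ± 2i.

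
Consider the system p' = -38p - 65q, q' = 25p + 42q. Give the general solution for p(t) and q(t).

Coefficient matrix A = [[-38, -65], [25, 42]].
Characteristic polynomial det(A - λI) = λ^2 - 4λ + 29 = 0.
Eigenvalues λ = 2 ± 5i (complex conjugate pair).
For λ=2+5i: an eigenvector is (2,-1) - i(-3,2) = (2 + 3i, -1 - 2i).
A real fundamental pair from Re and Im of e^((2+5i)t)v: X_1 = e^(2t)(cos(5t)·(2,-1) + sin(5t)·(-3,2)), X_2 = e^(2t)(sin(5t)·(2,-1) - cos(5t)·(-3,2)).
General solution: C_1X_1 + C_2X_2.

p(t) = -3C_1e^(2t)sin(5t) + 2C_1e^(2t)cos(5t) + 2C_2e^(2t)sin(5t) + 3C_2e^(2t)cos(5t), q(t) = 2C_1e^(2t)sin(5t) - C_1e^(2t)cos(5t) - C_2e^(2t)sin(5t) - 2C_2e^(2t)cos(5t)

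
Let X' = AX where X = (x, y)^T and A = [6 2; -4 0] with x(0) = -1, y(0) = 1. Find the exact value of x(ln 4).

A = [[6,2],[-4,0]]; eigenvalues λ = 4, 2.
Eigenvectors: (1,-1) for λ=4, (1,-2) for λ=2.
From the initial condition, c_1 = -1, c_2 = 0.
x(ln 4) = (-1)(4^4)(1) + (0)(4^2)(1) = -256.

-256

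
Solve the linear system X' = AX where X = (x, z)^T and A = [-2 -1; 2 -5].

Coefficient matrix A = [[-2, -1], [2, -5]].
Characteristic polynomial det(A - λI) = λ^2 + 7λ + 12 = 0.
Eigenvalues λ = -3, -4.
For λ=-3: (A-λI) row 1 is [1, -1], so an eigenvector is (-1, -1).
For λ=-4: (A-λI) row 1 is [2, -1], so an eigenvector is (-1, -2).
General solution: c_1e^(-3t)(-1,-1) + c_2e^(-4t)(-1,-2).

x(t) = -c_1e^(-3t) - c_2e^(-4t), z(t) = -c_1e^(-3t) - 2c_2e^(-4t)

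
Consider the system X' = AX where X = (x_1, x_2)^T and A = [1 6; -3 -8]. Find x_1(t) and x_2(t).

x_1(t) = 2C_1e^(-2t) - C_2e^(-5t), x_2(t) = -C_1e^(-2t) + C_2e^(-5t)

Coefficient matrix A = [[1, 6], [-3, -8]].
Characteristic polynomial det(A - λI) = λ^2 + 7λ + 10 = 0.
Eigenvalues λ = -2, -5.
For λ=-2: (A-λI) row 1 is [3, 6], so an eigenvector is (2, -1).
For λ=-5: (A-λI) row 1 is [6, 6], so an eigenvector is (-1, 1).
General solution: C_1e^(-2t)(2,-1) + C_2e^(-5t)(-1,1).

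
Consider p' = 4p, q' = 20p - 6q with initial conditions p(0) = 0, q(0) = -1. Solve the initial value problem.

p(t) = 0, q(t) = -e^(-6t)

Coefficient matrix A = [[4, 0], [20, -6]].
Characteristic polynomial det(A - λI) = λ^2 + 2λ - 24 = 0.
Eigenvalues λ = -6, 4.
For λ=-6: (A-λI) row 1 is [10, 0], so an eigenvector is (0, -1).
For λ=4: (A-λI) row 2 is [20, -10], so an eigenvector is (-1, -2).
General solution: K_1e^(-6t)(0,-1) + K_2e^(4t)(-1,-2).
Applying p(0)=0, q(0)=-1 gives K_1=1, K_2=0.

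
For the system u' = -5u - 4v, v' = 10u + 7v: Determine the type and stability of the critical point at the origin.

unstable spiral

A = [[-5,-4],[10,7]]; det(A-λI) = λ^2 - 2λ + 5.
λ = 1 ± 2i: positive real part.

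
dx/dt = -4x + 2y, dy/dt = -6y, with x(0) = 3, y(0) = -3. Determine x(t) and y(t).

Coefficient matrix A = [[-4, 2], [0, -6]].
Characteristic polynomial det(A - λI) = λ^2 + 10λ + 24 = 0.
Eigenvalues λ = -4, -6.
For λ=-4: (A-λI) row 1 is [0, 2], so an eigenvector is (1, 0).
For λ=-6: (A-λI) row 1 is [2, 2], so an eigenvector is (-1, 1).
General solution: c_1e^(-4t)(1,0) + c_2e^(-6t)(-1,1).
Applying x(0)=3, y(0)=-3 gives c_1=0, c_2=-3.

x(t) = 3e^(-6t), y(t) = -3e^(-6t)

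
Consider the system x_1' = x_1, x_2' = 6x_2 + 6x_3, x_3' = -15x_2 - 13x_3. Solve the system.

Coefficient matrix A = [[1, 0, 0], [0, 6, 6], [0, -15, -13]].
det(A - λI) = 0 gives eigenvalues λ = 1, -3, -4.
For λ=1: eigenvector (1,0,0).
For λ=-3: eigenvector (0,-2,3).
For λ=-4: eigenvector (0,-3,5).
General solution: C_1e^(t)(1,0,0) + C_2e^(-3t)(0,-2,3) + C_3e^(-4t)(0,-3,5).

x_1(t) = C_1e^(t), x_2(t) = -2C_2e^(-3t) - 3C_3e^(-4t), x_3(t) = 3C_2e^(-3t) + 5C_3e^(-4t)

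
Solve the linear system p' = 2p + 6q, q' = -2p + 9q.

p(t) = -3C_1e^(6t) - 2C_2e^(5t), q(t) = -2C_1e^(6t) - C_2e^(5t)

Coefficient matrix A = [[2, 6], [-2, 9]].
Characteristic polynomial det(A - λI) = λ^2 - 11λ + 30 = 0.
Eigenvalues λ = 6, 5.
For λ=6: (A-λI) row 1 is [-4, 6], so an eigenvector is (-3, -2).
For λ=5: (A-λI) row 1 is [-3, 6], so an eigenvector is (-2, -1).
General solution: C_1e^(6t)(-3,-2) + C_2e^(5t)(-2,-1).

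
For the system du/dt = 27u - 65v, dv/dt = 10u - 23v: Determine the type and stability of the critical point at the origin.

unstable spiral

A = [[27,-65],[10,-23]]; det(A-λI) = λ^2 - 4λ + 29.
λ = 2 ± 5i: positive real part.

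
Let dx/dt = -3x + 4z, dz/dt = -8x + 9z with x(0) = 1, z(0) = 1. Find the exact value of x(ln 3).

3

A = [[-3,4],[-8,9]]; eigenvalues λ = 1, 5.
Eigenvectors: (1,1) for λ=1, (-1,-2) for λ=5.
From the initial condition, c_1 = 1, c_2 = 0.
x(ln 3) = (1)(3^1)(1) + (0)(3^5)(-1) = 3.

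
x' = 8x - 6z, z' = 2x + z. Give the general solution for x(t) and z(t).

Coefficient matrix A = [[8, -6], [2, 1]].
Characteristic polynomial det(A - λI) = λ^2 - 9λ + 20 = 0.
Eigenvalues λ = 4, 5.
For λ=4: (A-λI) row 1 is [4, -6], so an eigenvector is (3, 2).
For λ=5: (A-λI) row 1 is [3, -6], so an eigenvector is (-2, -1).
General solution: C_1e^(4t)(3,2) + C_2e^(5t)(-2,-1).

x(t) = 3C_1e^(4t) - 2C_2e^(5t), z(t) = 2C_1e^(4t) - C_2e^(5t)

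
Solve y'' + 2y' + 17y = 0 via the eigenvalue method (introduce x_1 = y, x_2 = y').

y(t) = C_1e^(-t)cos(4t) + C_2e^(-t)sin(4t)

Let x_1 = y, x_2 = y'. Then x_1' = x_2 and x_2' = -17x_1 - 2x_2.
A = [[0,1],[-17,-2]]; det(A-λI) = λ^2 + 2λ + 17.
Eigenvalues λ = -1 ± 4i.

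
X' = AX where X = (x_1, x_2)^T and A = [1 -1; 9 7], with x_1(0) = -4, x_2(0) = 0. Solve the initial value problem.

Coefficient matrix A = [[1, -1], [9, 7]].
Characteristic polynomial det(A - λI) = λ^2 - 8λ + 16 = 0.
Single eigenvalue λ = 4 with algebraic multiplicity 2.
Eigenvector v = (1,-3); generalized eigenvector w with (A-λI)w=v is (-1,2).
General solution: e^(4t)[C_1·v + C_2·(t·v + w)].
Applying x_1(0)=-4, x_2(0)=0 gives C_1=8, C_2=12.

x_1(t) = 12te^(4t) - 4e^(4t), x_2(t) = -36te^(4t)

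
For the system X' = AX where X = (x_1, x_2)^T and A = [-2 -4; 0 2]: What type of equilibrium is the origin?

A = [[-2,-4],[0,2]]; det(A-λI) = λ^2 - 4.
λ = 2, -2: opposite signs.

saddle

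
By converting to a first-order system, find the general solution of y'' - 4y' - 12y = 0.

Let x_1 = y, x_2 = y'. Then x_1' = x_2 and x_2' = 12x_1 + 4x_2.
A = [[0,1],[12,4]]; det(A-λI) = λ^2 - 4λ - 12.
Eigenvalues λ = -2, 6 with eigenvectors (1,-2), (1,6).

y(t) = K_1e^(-2t) + K_2e^(6t)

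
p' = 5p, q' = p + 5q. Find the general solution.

p(t) = -c_2e^(5t), q(t) = -c_1e^(5t) - c_2te^(5t) - 2c_2e^(5t)

Coefficient matrix A = [[5, 0], [1, 5]].
Characteristic polynomial det(A - λI) = λ^2 - 10λ + 25 = 0.
Single eigenvalue λ = 5 with algebraic multiplicity 2.
Eigenvector v = (0,-1); generalized eigenvector w with (A-λI)w=v is (-1,-2).
General solution: e^(5t)[c_1·v + c_2·(t·v + w)].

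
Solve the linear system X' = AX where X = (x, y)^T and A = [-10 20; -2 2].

x(t) = c_1e^(-4t)sin(2t) + 3c_1e^(-4t)cos(2t) + 3c_2e^(-4t)sin(2t) - c_2e^(-4t)cos(2t), y(t) = c_1e^(-4t)cos(2t) + c_2e^(-4t)sin(2t)

Coefficient matrix A = [[-10, 20], [-2, 2]].
Characteristic polynomial det(A - λI) = λ^2 + 8λ + 20 = 0.
Eigenvalues λ = -4 ± 2i (complex conjugate pair).
For λ=-4+2i: an eigenvector is (3,1) - i(1,0) = (3 - i, 1).
A real fundamental pair from Re and Im of e^((-4+2i)t)v: X_1 = e^(-4t)(cos(2t)·(3,1) + sin(2t)·(1,0)), X_2 = e^(-4t)(sin(2t)·(3,1) - cos(2t)·(1,0)).
General solution: c_1X_1 + c_2X_2.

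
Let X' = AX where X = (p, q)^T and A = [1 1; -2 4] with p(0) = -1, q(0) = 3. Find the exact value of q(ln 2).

44

A = [[1,1],[-2,4]]; eigenvalues λ = 2, 3.
Eigenvectors: (1,1) for λ=2, (1,2) for λ=3.
From the initial condition, c_1 = -5, c_2 = 4.
q(ln 2) = (-5)(2^2)(1) + (4)(2^3)(2) = 44.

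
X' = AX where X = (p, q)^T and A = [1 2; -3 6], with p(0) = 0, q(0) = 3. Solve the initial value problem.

Coefficient matrix A = [[1, 2], [-3, 6]].
Characteristic polynomial det(A - λI) = λ^2 - 7λ + 12 = 0.
Eigenvalues λ = 4, 3.
For λ=4: (A-λI) row 1 is [-3, 2], so an eigenvector is (2, 3).
For λ=3: (A-λI) row 1 is [-2, 2], so an eigenvector is (-1, -1).
General solution: K_1e^(4t)(2,3) + K_2e^(3t)(-1,-1).
Applying p(0)=0, q(0)=3 gives K_1=3, K_2=6.

p(t) = 6e^(4t) - 6e^(3t), q(t) = 9e^(4t) - 6e^(3t)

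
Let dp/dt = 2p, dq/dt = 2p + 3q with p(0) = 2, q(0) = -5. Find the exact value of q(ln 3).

-63

A = [[2,0],[2,3]]; eigenvalues λ = 2, 3.
Eigenvectors: (1,-2) for λ=2, (0,1) for λ=3.
From the initial condition, c_1 = 2, c_2 = -1.
q(ln 3) = (2)(3^2)(-2) + (-1)(3^3)(1) = -63.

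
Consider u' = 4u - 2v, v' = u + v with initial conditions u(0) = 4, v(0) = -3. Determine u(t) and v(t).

u(t) = 14e^(3t) - 10e^(2t), v(t) = 7e^(3t) - 10e^(2t)

Coefficient matrix A = [[4, -2], [1, 1]].
Characteristic polynomial det(A - λI) = λ^2 - 5λ + 6 = 0.
Eigenvalues λ = 3, 2.
For λ=3: (A-λI) row 1 is [1, -2], so an eigenvector is (2, 1).
For λ=2: (A-λI) row 1 is [2, -2], so an eigenvector is (-1, -1).
General solution: c_1e^(3t)(2,1) + c_2e^(2t)(-1,-1).
Applying u(0)=4, v(0)=-3 gives c_1=7, c_2=10.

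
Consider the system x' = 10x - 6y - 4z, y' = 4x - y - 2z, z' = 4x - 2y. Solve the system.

Coefficient matrix A = [[10, -6, -4], [4, -1, -2], [4, -2, 0]].
det(A - λI) = 0 gives eigenvalues λ = 2, 3, 4.
For λ=2: eigenvector (1,0,2).
For λ=3: eigenvector (2,1,2).
For λ=4: eigenvector (-4,-2,-3).
General solution: c_1e^(2t)(1,0,2) + c_2e^(3t)(2,1,2) + c_3e^(4t)(-4,-2,-3).

x(t) = c_1e^(2t) + 2c_2e^(3t) - 4c_3e^(4t), y(t) = c_2e^(3t) - 2c_3e^(4t), z(t) = 2c_1e^(2t) + 2c_2e^(3t) - 3c_3e^(4t)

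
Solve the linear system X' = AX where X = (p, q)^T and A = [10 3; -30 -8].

Coefficient matrix A = [[10, 3], [-30, -8]].
Characteristic polynomial det(A - λI) = λ^2 - 2λ + 10 = 0.
Eigenvalues λ = 1 ± 3i (complex conjugate pair).
For λ=1+3i: an eigenvector is (-1,3) - i(0,1) = (-1, 3 - i).
A real fundamental pair from Re and Im of e^((1+3i)t)v: X_1 = e^(t)(cos(3t)·(-1,3) + sin(3t)·(0,1)), X_2 = e^(t)(sin(3t)·(-1,3) - cos(3t)·(0,1)).
General solution: C_1X_1 + C_2X_2.

p(t) = -C_1e^(t)cos(3t) - C_2e^(t)sin(3t), q(t) = C_1e^(t)sin(3t) + 3C_1e^(t)cos(3t) + 3C_2e^(t)sin(3t) - C_2e^(t)cos(3t)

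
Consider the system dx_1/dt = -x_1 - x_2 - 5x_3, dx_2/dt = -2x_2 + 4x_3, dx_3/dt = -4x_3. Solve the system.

Coefficient matrix A = [[-1, -1, -5], [0, -2, 4], [0, 0, -4]].
det(A - λI) = 0 gives eigenvalues λ = -1, -2, -4.
For λ=-1: eigenvector (1,0,0).
For λ=-2: eigenvector (1,1,0).
For λ=-4: eigenvector (1,-2,1).
General solution: C_1e^(-t)(1,0,0) + C_2e^(-2t)(1,1,0) + C_3e^(-4t)(1,-2,1).

x_1(t) = C_1e^(-t) + C_2e^(-2t) + C_3e^(-4t), x_2(t) = C_2e^(-2t) - 2C_3e^(-4t), x_3(t) = C_3e^(-4t)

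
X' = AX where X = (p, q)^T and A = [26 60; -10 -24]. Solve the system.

Coefficient matrix A = [[26, 60], [-10, -24]].
Characteristic polynomial det(A - λI) = λ^2 - 2λ - 24 = 0.
Eigenvalues λ = 6, -4.
For λ=6: (A-λI) row 1 is [20, 60], so an eigenvector is (-3, 1).
For λ=-4: (A-λI) row 1 is [30, 60], so an eigenvector is (2, -1).
General solution: C_1e^(6t)(-3,1) + C_2e^(-4t)(2,-1).

p(t) = -3C_1e^(6t) + 2C_2e^(-4t), q(t) = C_1e^(6t) - C_2e^(-4t)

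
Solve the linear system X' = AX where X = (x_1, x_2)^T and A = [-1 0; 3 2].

x_1(t) = -K_2e^(-t), x_2(t) = -K_1e^(2t) + K_2e^(-t)

Coefficient matrix A = [[-1, 0], [3, 2]].
Characteristic polynomial det(A - λI) = λ^2 - λ - 2 = 0.
Eigenvalues λ = 2, -1.
For λ=2: (A-λI) row 1 is [-3, 0], so an eigenvector is (0, -1).
For λ=-1: (A-λI) row 2 is [3, 3], so an eigenvector is (-1, 1).
General solution: K_1e^(2t)(0,-1) + K_2e^(-t)(-1,1).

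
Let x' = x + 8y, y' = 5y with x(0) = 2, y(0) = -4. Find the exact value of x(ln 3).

A = [[1,8],[0,5]]; eigenvalues λ = 1, 5.
Eigenvectors: (-1,0) for λ=1, (-2,-1) for λ=5.
From the initial condition, c_1 = -10, c_2 = 4.
x(ln 3) = (-10)(3^1)(-1) + (4)(3^5)(-2) = -1914.

-1914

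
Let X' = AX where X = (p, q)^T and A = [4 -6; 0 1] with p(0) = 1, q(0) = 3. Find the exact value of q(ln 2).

6

A = [[4,-6],[0,1]]; eigenvalues λ = 4, 1.
Eigenvectors: (-1,0) for λ=4, (-2,-1) for λ=1.
From the initial condition, c_1 = 5, c_2 = -3.
q(ln 2) = (5)(2^4)(0) + (-3)(2^1)(-1) = 6.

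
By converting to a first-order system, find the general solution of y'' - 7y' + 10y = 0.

y(t) = c_1e^(2t) + c_2e^(5t)

Let x_1 = y, x_2 = y'. Then x_1' = x_2 and x_2' = -10x_1 + 7x_2.
A = [[0,1],[-10,7]]; det(A-λI) = λ^2 - 7λ + 10.
Eigenvalues λ = 2, 5 with eigenvectors (1,2), (1,5).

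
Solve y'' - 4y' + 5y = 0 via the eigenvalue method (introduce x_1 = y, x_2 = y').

Let x_1 = y, x_2 = y'. Then x_1' = x_2 and x_2' = -5x_1 + 4x_2.
A = [[0,1],[-5,4]]; det(A-λI) = λ^2 - 4λ + 5.
Eigenvalues λ = 2 ± i.

y(t) = c_1e^(2t)cos(t) + c_2e^(2t)sin(t)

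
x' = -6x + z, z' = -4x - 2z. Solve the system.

x(t) = -C_1e^(-4t) - C_2te^(-4t) + 2C_2e^(-4t), z(t) = -2C_1e^(-4t) - 2C_2te^(-4t) + 3C_2e^(-4t)

Coefficient matrix A = [[-6, 1], [-4, -2]].
Characteristic polynomial det(A - λI) = λ^2 + 8λ + 16 = 0.
Single eigenvalue λ = -4 with algebraic multiplicity 2.
Eigenvector v = (-1,-2); generalized eigenvector w with (A-λI)w=v is (2,3).
General solution: e^(-4t)[C_1·v + C_2·(t·v + w)].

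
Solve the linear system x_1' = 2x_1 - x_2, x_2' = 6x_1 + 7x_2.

Coefficient matrix A = [[2, -1], [6, 7]].
Characteristic polynomial det(A - λI) = λ^2 - 9λ + 20 = 0.
Eigenvalues λ = 5, 4.
For λ=5: (A-λI) row 1 is [-3, -1], so an eigenvector is (-1, 3).
For λ=4: (A-λI) row 1 is [-2, -1], so an eigenvector is (1, -2).
General solution: C_1e^(5t)(-1,3) + C_2e^(4t)(1,-2).

x_1(t) = -C_1e^(5t) + C_2e^(4t), x_2(t) = 3C_1e^(5t) - 2C_2e^(4t)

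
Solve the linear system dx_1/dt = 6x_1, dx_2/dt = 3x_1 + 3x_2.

Coefficient matrix A = [[6, 0], [3, 3]].
Characteristic polynomial det(A - λI) = λ^2 - 9λ + 18 = 0.
Eigenvalues λ = 3, 6.
For λ=3: (A-λI) row 1 is [3, 0], so an eigenvector is (0, -1).
For λ=6: (A-λI) row 2 is [3, -3], so an eigenvector is (1, 1).
General solution: K_1e^(3t)(0,-1) + K_2e^(6t)(1,1).

x_1(t) = K_2e^(6t), x_2(t) = -K_1e^(3t) + K_2e^(6t)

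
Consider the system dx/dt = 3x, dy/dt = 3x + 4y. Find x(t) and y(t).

Coefficient matrix A = [[3, 0], [3, 4]].
Characteristic polynomial det(A - λI) = λ^2 - 7λ + 12 = 0.
Eigenvalues λ = 3, 4.
For λ=3: (A-λI) row 2 is [3, 1], so an eigenvector is (1, -3).
For λ=4: (A-λI) row 1 is [-1, 0], so an eigenvector is (0, -1).
General solution: K_1e^(3t)(1,-3) + K_2e^(4t)(0,-1).

x(t) = K_1e^(3t), y(t) = -3K_1e^(3t) - K_2e^(4t)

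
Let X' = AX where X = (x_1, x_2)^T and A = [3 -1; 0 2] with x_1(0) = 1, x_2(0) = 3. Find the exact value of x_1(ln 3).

-27

A = [[3,-1],[0,2]]; eigenvalues λ = 2, 3.
Eigenvectors: (1,1) for λ=2, (-1,0) for λ=3.
From the initial condition, c_1 = 3, c_2 = 2.
x_1(ln 3) = (3)(3^2)(1) + (2)(3^3)(-1) = -27.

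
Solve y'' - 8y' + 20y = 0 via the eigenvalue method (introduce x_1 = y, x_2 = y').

y(t) = c_1e^(4t)cos(2t) + c_2e^(4t)sin(2t)

Let x_1 = y, x_2 = y'. Then x_1' = x_2 and x_2' = -20x_1 + 8x_2.
A = [[0,1],[-20,8]]; det(A-λI) = λ^2 - 8λ + 20.
Eigenvalues λ = 4 ± 2i.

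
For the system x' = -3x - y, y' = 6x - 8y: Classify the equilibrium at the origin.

stable node

A = [[-3,-1],[6,-8]]; det(A-λI) = λ^2 + 11λ + 30.
λ = -5, -6: both negative.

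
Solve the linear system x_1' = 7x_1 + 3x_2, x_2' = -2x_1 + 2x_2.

Coefficient matrix A = [[7, 3], [-2, 2]].
Characteristic polynomial det(A - λI) = λ^2 - 9λ + 20 = 0.
Eigenvalues λ = 5, 4.
For λ=5: (A-λI) row 1 is [2, 3], so an eigenvector is (3, -2).
For λ=4: (A-λI) row 1 is [3, 3], so an eigenvector is (1, -1).
General solution: K_1e^(5t)(3,-2) + K_2e^(4t)(1,-1).

x_1(t) = 3K_1e^(5t) + K_2e^(4t), x_2(t) = -2K_1e^(5t) - K_2e^(4t)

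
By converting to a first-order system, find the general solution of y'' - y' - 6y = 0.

y(t) = c_1e^(3t) + c_2e^(-2t)

Let x_1 = y, x_2 = y'. Then x_1' = x_2 and x_2' = 6x_1 + x_2.
A = [[0,1],[6,1]]; det(A-λI) = λ^2 - λ - 6.
Eigenvalues λ = 3, -2 with eigenvectors (1,3), (1,-2).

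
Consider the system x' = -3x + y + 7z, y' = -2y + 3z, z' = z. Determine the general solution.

x(t) = C_1e^(-3t) + 2C_2e^(t) + C_3e^(-2t), y(t) = C_2e^(t) + C_3e^(-2t), z(t) = C_2e^(t)

Coefficient matrix A = [[-3, 1, 7], [0, -2, 3], [0, 0, 1]].
det(A - λI) = 0 gives eigenvalues λ = -3, 1, -2.
For λ=-3: eigenvector (1,0,0).
For λ=1: eigenvector (2,1,1).
For λ=-2: eigenvector (1,1,0).
General solution: C_1e^(-3t)(1,0,0) + C_2e^(t)(2,1,1) + C_3e^(-2t)(1,1,0).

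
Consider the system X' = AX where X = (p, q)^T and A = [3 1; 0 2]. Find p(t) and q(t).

p(t) = -c_1e^(2t) - c_2e^(3t), q(t) = c_1e^(2t)

Coefficient matrix A = [[3, 1], [0, 2]].
Characteristic polynomial det(A - λI) = λ^2 - 5λ + 6 = 0.
Eigenvalues λ = 2, 3.
For λ=2: (A-λI) row 1 is [1, 1], so an eigenvector is (-1, 1).
For λ=3: (A-λI) row 1 is [0, 1], so an eigenvector is (-1, 0).
General solution: c_1e^(2t)(-1,1) + c_2e^(3t)(-1,0).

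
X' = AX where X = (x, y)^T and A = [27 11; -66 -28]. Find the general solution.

Coefficient matrix A = [[27, 11], [-66, -28]].
Characteristic polynomial det(A - λI) = λ^2 + λ - 30 = 0.
Eigenvalues λ = 5, -6.
For λ=5: (A-λI) row 1 is [22, 11], so an eigenvector is (-1, 2).
For λ=-6: (A-λI) row 1 is [33, 11], so an eigenvector is (-1, 3).
General solution: C_1e^(5t)(-1,2) + C_2e^(-6t)(-1,3).

x(t) = -C_1e^(5t) - C_2e^(-6t), y(t) = 2C_1e^(5t) + 3C_2e^(-6t)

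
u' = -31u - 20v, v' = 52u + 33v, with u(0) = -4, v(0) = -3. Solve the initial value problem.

Coefficient matrix A = [[-31, -20], [52, 33]].
Characteristic polynomial det(A - λI) = λ^2 - 2λ + 17 = 0.
Eigenvalues λ = 1 ± 4i (complex conjugate pair).
For λ=1+4i: an eigenvector is (-1,2) - i(-2,3) = (-1 + 2i, 2 - 3i).
A real fundamental pair from Re and Im of e^((1+4i)t)v: X_1 = e^(t)(cos(4t)·(-1,2) + sin(4t)·(-2,3)), X_2 = e^(t)(sin(4t)·(-1,2) - cos(4t)·(-2,3)).
General solution: c_1X_1 + c_2X_2.
Applying u(0)=-4, v(0)=-3 gives c_1=-18, c_2=-11.

u(t) = 47e^(t)sin(4t) - 4e^(t)cos(4t), v(t) = -76e^(t)sin(4t) - 3e^(t)cos(4t)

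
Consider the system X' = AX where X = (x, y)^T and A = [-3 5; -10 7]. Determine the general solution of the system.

x(t) = -C_1e^(2t)cos(5t) - C_2e^(2t)sin(5t), y(t) = C_1e^(2t)sin(5t) - C_1e^(2t)cos(5t) - C_2e^(2t)sin(5t) - C_2e^(2t)cos(5t)

Coefficient matrix A = [[-3, 5], [-10, 7]].
Characteristic polynomial det(A - λI) = λ^2 - 4λ + 29 = 0.
Eigenvalues λ = 2 ± 5i (complex conjugate pair).
For λ=2+5i: an eigenvector is (-1,-1) - i(0,1) = (-1, -1 - i).
A real fundamental pair from Re and Im of e^((2+5i)t)v: X_1 = e^(2t)(cos(5t)·(-1,-1) + sin(5t)·(0,1)), X_2 = e^(2t)(sin(5t)·(-1,-1) - cos(5t)·(0,1)).
General solution: C_1X_1 + C_2X_2.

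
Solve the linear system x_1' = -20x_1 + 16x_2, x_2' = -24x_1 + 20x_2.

x_1(t) = 2C_1e^(4t) - C_2e^(-4t), x_2(t) = 3C_1e^(4t) - C_2e^(-4t)

Coefficient matrix A = [[-20, 16], [-24, 20]].
Characteristic polynomial det(A - λI) = λ^2 - 16 = 0.
Eigenvalues λ = 4, -4.
For λ=4: (A-λI) row 1 is [-24, 16], so an eigenvector is (2, 3).
For λ=-4: (A-λI) row 1 is [-16, 16], so an eigenvector is (-1, -1).
General solution: C_1e^(4t)(2,3) + C_2e^(-4t)(-1,-1).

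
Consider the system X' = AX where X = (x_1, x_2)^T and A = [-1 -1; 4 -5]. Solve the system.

x_1(t) = c_1e^(-3t) + c_2te^(-3t), x_2(t) = 2c_1e^(-3t) + 2c_2te^(-3t) - c_2e^(-3t)

Coefficient matrix A = [[-1, -1], [4, -5]].
Characteristic polynomial det(A - λI) = λ^2 + 6λ + 9 = 0.
Single eigenvalue λ = -3 with algebraic multiplicity 2.
Eigenvector v = (1,2); generalized eigenvector w with (A-λI)w=v is (0,-1).
General solution: e^(-3t)[c_1·v + c_2·(t·v + w)].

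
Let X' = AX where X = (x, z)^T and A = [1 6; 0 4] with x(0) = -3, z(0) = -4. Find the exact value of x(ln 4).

-2028

A = [[1,6],[0,4]]; eigenvalues λ = 4, 1.
Eigenvectors: (-2,-1) for λ=4, (1,0) for λ=1.
From the initial condition, c_1 = 4, c_2 = 5.
x(ln 4) = (4)(4^4)(-2) + (5)(4^1)(1) = -2028.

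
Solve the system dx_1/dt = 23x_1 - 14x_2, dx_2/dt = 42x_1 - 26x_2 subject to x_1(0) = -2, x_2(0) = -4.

x_1(t) = -2e^(-5t), x_2(t) = -4e^(-5t)

Coefficient matrix A = [[23, -14], [42, -26]].
Characteristic polynomial det(A - λI) = λ^2 + 3λ - 10 = 0.
Eigenvalues λ = -5, 2.
For λ=-5: (A-λI) row 1 is [28, -14], so an eigenvector is (-1, -2).
For λ=2: (A-λI) row 1 is [21, -14], so an eigenvector is (2, 3).
General solution: c_1e^(-5t)(-1,-2) + c_2e^(2t)(2,3).
Applying x_1(0)=-2, x_2(0)=-4 gives c_1=2, c_2=0.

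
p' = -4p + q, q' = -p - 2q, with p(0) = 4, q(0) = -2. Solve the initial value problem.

Coefficient matrix A = [[-4, 1], [-1, -2]].
Characteristic polynomial det(A - λI) = λ^2 + 6λ + 9 = 0.
Single eigenvalue λ = -3 with algebraic multiplicity 2.
Eigenvector v = (-1,-1); generalized eigenvector w with (A-λI)w=v is (3,2).
General solution: e^(-3t)[C_1·v + C_2·(t·v + w)].
Applying p(0)=4, q(0)=-2 gives C_1=14, C_2=6.

p(t) = -6te^(-3t) + 4e^(-3t), q(t) = -6te^(-3t) - 2e^(-3t)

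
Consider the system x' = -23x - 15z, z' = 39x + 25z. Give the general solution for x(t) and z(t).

x(t) = -2C_1e^(t)sin(3t) - C_1e^(t)cos(3t) - C_2e^(t)sin(3t) + 2C_2e^(t)cos(3t), z(t) = 3C_1e^(t)sin(3t) + 2C_1e^(t)cos(3t) + 2C_2e^(t)sin(3t) - 3C_2e^(t)cos(3t)

Coefficient matrix A = [[-23, -15], [39, 25]].
Characteristic polynomial det(A - λI) = λ^2 - 2λ + 10 = 0.
Eigenvalues λ = 1 ± 3i (complex conjugate pair).
For λ=1+3i: an eigenvector is (-1,2) - i(-2,3) = (-1 + 2i, 2 - 3i).
A real fundamental pair from Re and Im of e^((1+3i)t)v: X_1 = e^(t)(cos(3t)·(-1,2) + sin(3t)·(-2,3)), X_2 = e^(t)(sin(3t)·(-1,2) - cos(3t)·(-2,3)).
General solution: C_1X_1 + C_2X_2.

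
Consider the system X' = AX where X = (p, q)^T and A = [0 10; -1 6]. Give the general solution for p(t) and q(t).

p(t) = -3c_1e^(3t)sin(t) + c_1e^(3t)cos(t) + c_2e^(3t)sin(t) + 3c_2e^(3t)cos(t), q(t) = -c_1e^(3t)sin(t) + c_2e^(3t)cos(t)

Coefficient matrix A = [[0, 10], [-1, 6]].
Characteristic polynomial det(A - λI) = λ^2 - 6λ + 10 = 0.
Eigenvalues λ = 3 ± i (complex conjugate pair).
For λ=3+i: an eigenvector is (1,0) - i(-3,-1) = (1 + 3i, 0 + i).
A real fundamental pair from Re and Im of e^((3+i)t)v: X_1 = e^(3t)(cos(t)·(1,0) + sin(t)·(-3,-1)), X_2 = e^(3t)(sin(t)·(1,0) - cos(t)·(-3,-1)).
General solution: c_1X_1 + c_2X_2.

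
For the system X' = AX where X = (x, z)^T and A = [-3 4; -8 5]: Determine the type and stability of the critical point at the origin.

A = [[-3,4],[-8,5]]; det(A-λI) = λ^2 - 2λ + 17.
λ = 1 ± 4i: positive real part.

unstable spiral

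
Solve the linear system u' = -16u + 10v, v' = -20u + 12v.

Coefficient matrix A = [[-16, 10], [-20, 12]].
Characteristic polynomial det(A - λI) = λ^2 + 4λ + 8 = 0.
Eigenvalues λ = -2 ± 2i (complex conjugate pair).
For λ=-2+2i: an eigenvector is (-2,-3) - i(-1,-1) = (-2 + i, -3 + i).
A real fundamental pair from Re and Im of e^((-2+2i)t)v: X_1 = e^(-2t)(cos(2t)·(-2,-3) + sin(2t)·(-1,-1)), X_2 = e^(-2t)(sin(2t)·(-2,-3) - cos(2t)·(-1,-1)).
General solution: C_1X_1 + C_2X_2.

u(t) = -C_1e^(-2t)sin(2t) - 2C_1e^(-2t)cos(2t) - 2C_2e^(-2t)sin(2t) + C_2e^(-2t)cos(2t), v(t) = -C_1e^(-2t)sin(2t) - 3C_1e^(-2t)cos(2t) - 3C_2e^(-2t)sin(2t) + C_2e^(-2t)cos(2t)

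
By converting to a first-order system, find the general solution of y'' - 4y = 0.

Let x_1 = y, x_2 = y'. Then x_1' = x_2 and x_2' = 4x_1.
A = [[0,1],[4,0]]; det(A-λI) = λ^2 - 4.
Eigenvalues λ = -2, 2 with eigenvectors (1,-2), (1,2).

y(t) = C_1e^(-2t) + C_2e^(2t)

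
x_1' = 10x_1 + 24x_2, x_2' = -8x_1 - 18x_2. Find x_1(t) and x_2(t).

x_1(t) = 2c_1e^(-2t) - 3c_2e^(-6t), x_2(t) = -c_1e^(-2t) + 2c_2e^(-6t)

Coefficient matrix A = [[10, 24], [-8, -18]].
Characteristic polynomial det(A - λI) = λ^2 + 8λ + 12 = 0.
Eigenvalues λ = -2, -6.
For λ=-2: (A-λI) row 1 is [12, 24], so an eigenvector is (2, -1).
For λ=-6: (A-λI) row 1 is [16, 24], so an eigenvector is (-3, 2).
General solution: c_1e^(-2t)(2,-1) + c_2e^(-6t)(-3,2).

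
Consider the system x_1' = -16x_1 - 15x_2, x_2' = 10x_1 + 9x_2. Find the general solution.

Coefficient matrix A = [[-16, -15], [10, 9]].
Characteristic polynomial det(A - λI) = λ^2 + 7λ + 6 = 0.
Eigenvalues λ = -6, -1.
For λ=-6: (A-λI) row 1 is [-10, -15], so an eigenvector is (-3, 2).
For λ=-1: (A-λI) row 1 is [-15, -15], so an eigenvector is (1, -1).
General solution: c_1e^(-6t)(-3,2) + c_2e^(-t)(1,-1).

x_1(t) = -3c_1e^(-6t) + c_2e^(-t), x_2(t) = 2c_1e^(-6t) - c_2e^(-t)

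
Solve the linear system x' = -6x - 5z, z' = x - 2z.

x(t) = -2c_1e^(-4t)sin(t) + c_1e^(-4t)cos(t) + c_2e^(-4t)sin(t) + 2c_2e^(-4t)cos(t), z(t) = c_1e^(-4t)sin(t) - c_2e^(-4t)cos(t)

Coefficient matrix A = [[-6, -5], [1, -2]].
Characteristic polynomial det(A - λI) = λ^2 + 8λ + 17 = 0.
Eigenvalues λ = -4 ± i (complex conjugate pair).
For λ=-4+i: an eigenvector is (1,0) - i(-2,1) = (1 + 2i, 0 - i).
A real fundamental pair from Re and Im of e^((-4+i)t)v: X_1 = e^(-4t)(cos(t)·(1,0) + sin(t)·(-2,1)), X_2 = e^(-4t)(sin(t)·(1,0) - cos(t)·(-2,1)).
General solution: c_1X_1 + c_2X_2.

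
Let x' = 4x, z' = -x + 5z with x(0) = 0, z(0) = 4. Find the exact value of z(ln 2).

A = [[4,0],[-1,5]]; eigenvalues λ = 4, 5.
Eigenvectors: (1,1) for λ=4, (0,-1) for λ=5.
From the initial condition, c_1 = 0, c_2 = -4.
z(ln 2) = (0)(2^4)(1) + (-4)(2^5)(-1) = 128.

128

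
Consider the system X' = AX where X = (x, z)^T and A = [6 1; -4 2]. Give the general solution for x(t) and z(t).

x(t) = c_1e^(4t) + c_2te^(4t) - c_2e^(4t), z(t) = -2c_1e^(4t) - 2c_2te^(4t) + 3c_2e^(4t)

Coefficient matrix A = [[6, 1], [-4, 2]].
Characteristic polynomial det(A - λI) = λ^2 - 8λ + 16 = 0.
Single eigenvalue λ = 4 with algebraic multiplicity 2.
Eigenvector v = (1,-2); generalized eigenvector w with (A-λI)w=v is (-1,3).
General solution: e^(4t)[c_1·v + c_2·(t·v + w)].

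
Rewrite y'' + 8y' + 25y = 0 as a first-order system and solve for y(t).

Let x_1 = y, x_2 = y'. Then x_1' = x_2 and x_2' = -25x_1 - 8x_2.
A = [[0,1],[-25,-8]]; det(A-λI) = λ^2 + 8λ + 25.
Eigenvalues λ = -4 ± 3i.

y(t) = K_1e^(-4t)cos(3t) + K_2e^(-4t)sin(3t)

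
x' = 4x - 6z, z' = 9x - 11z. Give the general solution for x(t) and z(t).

Coefficient matrix A = [[4, -6], [9, -11]].
Characteristic polynomial det(A - λI) = λ^2 + 7λ + 10 = 0.
Eigenvalues λ = -2, -5.
For λ=-2: (A-λI) row 1 is [6, -6], so an eigenvector is (1, 1).
For λ=-5: (A-λI) row 1 is [9, -6], so an eigenvector is (-2, -3).
General solution: C_1e^(-2t)(1,1) + C_2e^(-5t)(-2,-3).

x(t) = C_1e^(-2t) - 2C_2e^(-5t), z(t) = C_1e^(-2t) - 3C_2e^(-5t)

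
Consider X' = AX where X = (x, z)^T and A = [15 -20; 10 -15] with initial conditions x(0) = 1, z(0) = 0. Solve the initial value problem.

x(t) = 2e^(5t) - e^(-5t), z(t) = e^(5t) - e^(-5t)

Coefficient matrix A = [[15, -20], [10, -15]].
Characteristic polynomial det(A - λI) = λ^2 - 25 = 0.
Eigenvalues λ = 5, -5.
For λ=5: (A-λI) row 1 is [10, -20], so an eigenvector is (-2, -1).
For λ=-5: (A-λI) row 1 is [20, -20], so an eigenvector is (-1, -1).
General solution: K_1e^(5t)(-2,-1) + K_2e^(-5t)(-1,-1).
Applying x(0)=1, z(0)=0 gives K_1=-1, K_2=1.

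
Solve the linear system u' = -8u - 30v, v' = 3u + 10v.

Coefficient matrix A = [[-8, -30], [3, 10]].
Characteristic polynomial det(A - λI) = λ^2 - 2λ + 10 = 0.
Eigenvalues λ = 1 ± 3i (complex conjugate pair).
For λ=1+3i: an eigenvector is (-1,0) - i(3,-1) = (-1 - 3i, 0 + i).
A real fundamental pair from Re and Im of e^((1+3i)t)v: X_1 = e^(t)(cos(3t)·(-1,0) + sin(3t)·(3,-1)), X_2 = e^(t)(sin(3t)·(-1,0) - cos(3t)·(3,-1)).
General solution: c_1X_1 + c_2X_2.

u(t) = 3c_1e^(t)sin(3t) - c_1e^(t)cos(3t) - c_2e^(t)sin(3t) - 3c_2e^(t)cos(3t), v(t) = -c_1e^(t)sin(3t) + c_2e^(t)cos(3t)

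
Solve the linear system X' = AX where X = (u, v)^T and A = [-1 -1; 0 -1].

Coefficient matrix A = [[-1, -1], [0, -1]].
Characteristic polynomial det(A - λI) = λ^2 + 2λ + 1 = 0.
Single eigenvalue λ = -1 with algebraic multiplicity 2.
Eigenvector v = (-1,0); generalized eigenvector w with (A-λI)w=v is (1,1).
General solution: e^(-t)[C_1·v + C_2·(t·v + w)].

u(t) = -C_1e^(-t) - C_2te^(-t) + C_2e^(-t), v(t) = C_2e^(-t)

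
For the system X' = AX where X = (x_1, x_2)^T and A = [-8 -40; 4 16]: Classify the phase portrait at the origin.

A = [[-8,-40],[4,16]]; det(A-λI) = λ^2 - 8λ + 32.
λ = 4 ± 4i: positive real part.

unstable spiral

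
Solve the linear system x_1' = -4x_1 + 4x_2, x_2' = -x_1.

x_1(t) = -2c_1e^(-2t) - 2c_2te^(-2t) - 3c_2e^(-2t), x_2(t) = -c_1e^(-2t) - c_2te^(-2t) - 2c_2e^(-2t)

Coefficient matrix A = [[-4, 4], [-1, 0]].
Characteristic polynomial det(A - λI) = λ^2 + 4λ + 4 = 0.
Single eigenvalue λ = -2 with algebraic multiplicity 2.
Eigenvector v = (-2,-1); generalized eigenvector w with (A-λI)w=v is (-3,-2).
General solution: e^(-2t)[c_1·v + c_2·(t·v + w)].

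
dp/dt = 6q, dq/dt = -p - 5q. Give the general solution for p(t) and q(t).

p(t) = 2K_1e^(-3t) - 3K_2e^(-2t), q(t) = -K_1e^(-3t) + K_2e^(-2t)

Coefficient matrix A = [[0, 6], [-1, -5]].
Characteristic polynomial det(A - λI) = λ^2 + 5λ + 6 = 0.
Eigenvalues λ = -3, -2.
For λ=-3: (A-λI) row 1 is [3, 6], so an eigenvector is (2, -1).
For λ=-2: (A-λI) row 1 is [2, 6], so an eigenvector is (-3, 1).
General solution: K_1e^(-3t)(2,-1) + K_2e^(-2t)(-3,1).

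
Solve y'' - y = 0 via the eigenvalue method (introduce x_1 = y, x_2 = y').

Let x_1 = y, x_2 = y'. Then x_1' = x_2 and x_2' = x_1.
A = [[0,1],[1,0]]; det(A-λI) = λ^2 - 1.
Eigenvalues λ = 1, -1 with eigenvectors (1,1), (1,-1).

y(t) = C_1e^(t) + C_2e^(-t)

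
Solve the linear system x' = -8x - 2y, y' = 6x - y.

Coefficient matrix A = [[-8, -2], [6, -1]].
Characteristic polynomial det(A - λI) = λ^2 + 9λ + 20 = 0.
Eigenvalues λ = -5, -4.
For λ=-5: (A-λI) row 1 is [-3, -2], so an eigenvector is (-2, 3).
For λ=-4: (A-λI) row 1 is [-4, -2], so an eigenvector is (1, -2).
General solution: K_1e^(-5t)(-2,3) + K_2e^(-4t)(1,-2).

x(t) = -2K_1e^(-5t) + K_2e^(-4t), y(t) = 3K_1e^(-5t) - 2K_2e^(-4t)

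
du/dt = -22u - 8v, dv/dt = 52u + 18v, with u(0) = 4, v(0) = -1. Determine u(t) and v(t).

u(t) = -18e^(-2t)sin(4t) + 4e^(-2t)cos(4t), v(t) = 47e^(-2t)sin(4t) - e^(-2t)cos(4t)

Coefficient matrix A = [[-22, -8], [52, 18]].
Characteristic polynomial det(A - λI) = λ^2 + 4λ + 20 = 0.
Eigenvalues λ = -2 ± 4i (complex conjugate pair).
For λ=-2+4i: an eigenvector is (-1,3) - i(-1,2) = (-1 + i, 3 - 2i).
A real fundamental pair from Re and Im of e^((-2+4i)t)v: X_1 = e^(-2t)(cos(4t)·(-1,3) + sin(4t)·(-1,2)), X_2 = e^(-2t)(sin(4t)·(-1,3) - cos(4t)·(-1,2)).
General solution: K_1X_1 + K_2X_2.
Applying u(0)=4, v(0)=-1 gives K_1=7, K_2=11.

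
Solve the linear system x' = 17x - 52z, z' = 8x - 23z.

x(t) = 2K_1e^(-3t)sin(4t) + 3K_1e^(-3t)cos(4t) + 3K_2e^(-3t)sin(4t) - 2K_2e^(-3t)cos(4t), z(t) = K_1e^(-3t)sin(4t) + K_1e^(-3t)cos(4t) + K_2e^(-3t)sin(4t) - K_2e^(-3t)cos(4t)

Coefficient matrix A = [[17, -52], [8, -23]].
Characteristic polynomial det(A - λI) = λ^2 + 6λ + 25 = 0.
Eigenvalues λ = -3 ± 4i (complex conjugate pair).
For λ=-3+4i: an eigenvector is (3,1) - i(2,1) = (3 - 2i, 1 - i).
A real fundamental pair from Re and Im of e^((-3+4i)t)v: X_1 = e^(-3t)(cos(4t)·(3,1) + sin(4t)·(2,1)), X_2 = e^(-3t)(sin(4t)·(3,1) - cos(4t)·(2,1)).
General solution: K_1X_1 + K_2X_2.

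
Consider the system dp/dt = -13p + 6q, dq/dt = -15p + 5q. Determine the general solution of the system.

p(t) = K_1e^(-4t)sin(3t) + K_1e^(-4t)cos(3t) + K_2e^(-4t)sin(3t) - K_2e^(-4t)cos(3t), q(t) = K_1e^(-4t)sin(3t) + 2K_1e^(-4t)cos(3t) + 2K_2e^(-4t)sin(3t) - K_2e^(-4t)cos(3t)

Coefficient matrix A = [[-13, 6], [-15, 5]].
Characteristic polynomial det(A - λI) = λ^2 + 8λ + 25 = 0.
Eigenvalues λ = -4 ± 3i (complex conjugate pair).
For λ=-4+3i: an eigenvector is (1,2) - i(1,1) = (1 - i, 2 - i).
A real fundamental pair from Re and Im of e^((-4+3i)t)v: X_1 = e^(-4t)(cos(3t)·(1,2) + sin(3t)·(1,1)), X_2 = e^(-4t)(sin(3t)·(1,2) - cos(3t)·(1,1)).
General solution: K_1X_1 + K_2X_2.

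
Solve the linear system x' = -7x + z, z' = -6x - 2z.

x(t) = c_1e^(-4t) + c_2e^(-5t), z(t) = 3c_1e^(-4t) + 2c_2e^(-5t)

Coefficient matrix A = [[-7, 1], [-6, -2]].
Characteristic polynomial det(A - λI) = λ^2 + 9λ + 20 = 0.
Eigenvalues λ = -4, -5.
For λ=-4: (A-λI) row 1 is [-3, 1], so an eigenvector is (1, 3).
For λ=-5: (A-λI) row 1 is [-2, 1], so an eigenvector is (1, 2).
General solution: c_1e^(-4t)(1,3) + c_2e^(-5t)(1,2).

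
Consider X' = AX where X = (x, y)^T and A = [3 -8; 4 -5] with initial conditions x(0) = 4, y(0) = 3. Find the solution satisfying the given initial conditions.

x(t) = -2e^(-t)sin(4t) + 4e^(-t)cos(4t), y(t) = e^(-t)sin(4t) + 3e^(-t)cos(4t)

Coefficient matrix A = [[3, -8], [4, -5]].
Characteristic polynomial det(A - λI) = λ^2 + 2λ + 17 = 0.
Eigenvalues λ = -1 ± 4i (complex conjugate pair).
For λ=-1+4i: an eigenvector is (-1,-1) - i(1,0) = (-1 - i, -1).
A real fundamental pair from Re and Im of e^((-1+4i)t)v: X_1 = e^(-t)(cos(4t)·(-1,-1) + sin(4t)·(1,0)), X_2 = e^(-t)(sin(4t)·(-1,-1) - cos(4t)·(1,0)).
General solution: C_1X_1 + C_2X_2.
Applying x(0)=4, y(0)=3 gives C_1=-3, C_2=-1.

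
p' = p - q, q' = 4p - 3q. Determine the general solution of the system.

Coefficient matrix A = [[1, -1], [4, -3]].
Characteristic polynomial det(A - λI) = λ^2 + 2λ + 1 = 0.
Single eigenvalue λ = -1 with algebraic multiplicity 2.
Eigenvector v = (-1,-2); generalized eigenvector w with (A-λI)w=v is (0,1).
General solution: e^(-t)[C_1·v + C_2·(t·v + w)].

p(t) = -C_1e^(-t) - C_2te^(-t), q(t) = -2C_1e^(-t) - 2C_2te^(-t) + C_2e^(-t)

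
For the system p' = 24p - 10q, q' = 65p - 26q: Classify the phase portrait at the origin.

A = [[24,-10],[65,-26]]; det(A-λI) = λ^2 + 2λ + 26.
λ = -1 ± 5i: negative real part.

stable spiral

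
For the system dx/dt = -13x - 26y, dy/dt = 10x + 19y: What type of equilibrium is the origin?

A = [[-13,-26],[10,19]]; det(A-λI) = λ^2 - 6λ + 13.
λ = 3 ± 2i: positive real part.

unstable spiral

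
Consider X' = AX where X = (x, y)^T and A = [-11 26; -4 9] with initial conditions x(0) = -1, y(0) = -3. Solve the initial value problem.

x(t) = -34e^(-t)sin(2t) - e^(-t)cos(2t), y(t) = -13e^(-t)sin(2t) - 3e^(-t)cos(2t)

Coefficient matrix A = [[-11, 26], [-4, 9]].
Characteristic polynomial det(A - λI) = λ^2 + 2λ + 5 = 0.
Eigenvalues λ = -1 ± 2i (complex conjugate pair).
For λ=-1+2i: an eigenvector is (3,1) - i(-2,-1) = (3 + 2i, 1 + i).
A real fundamental pair from Re and Im of e^((-1+2i)t)v: X_1 = e^(-t)(cos(2t)·(3,1) + sin(2t)·(-2,-1)), X_2 = e^(-t)(sin(2t)·(3,1) - cos(2t)·(-2,-1)).
General solution: c_1X_1 + c_2X_2.
Applying x(0)=-1, y(0)=-3 gives c_1=5, c_2=-8.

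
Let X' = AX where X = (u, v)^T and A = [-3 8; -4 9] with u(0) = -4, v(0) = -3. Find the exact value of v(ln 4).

A = [[-3,8],[-4,9]]; eigenvalues λ = 1, 5.
Eigenvectors: (-2,-1) for λ=1, (1,1) for λ=5.
From the initial condition, c_1 = 1, c_2 = -2.
v(ln 4) = (1)(4^1)(-1) + (-2)(4^5)(1) = -2052.

-2052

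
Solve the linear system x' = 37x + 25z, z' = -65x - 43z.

Coefficient matrix A = [[37, 25], [-65, -43]].
Characteristic polynomial det(A - λI) = λ^2 + 6λ + 34 = 0.
Eigenvalues λ = -3 ± 5i (complex conjugate pair).
For λ=-3+5i: an eigenvector is (2,-3) - i(1,-2) = (2 - i, -3 + 2i).
A real fundamental pair from Re and Im of e^((-3+5i)t)v: X_1 = e^(-3t)(cos(5t)·(2,-3) + sin(5t)·(1,-2)), X_2 = e^(-3t)(sin(5t)·(2,-3) - cos(5t)·(1,-2)).
General solution: c_1X_1 + c_2X_2.

x(t) = c_1e^(-3t)sin(5t) + 2c_1e^(-3t)cos(5t) + 2c_2e^(-3t)sin(5t) - c_2e^(-3t)cos(5t), z(t) = -2c_1e^(-3t)sin(5t) - 3c_1e^(-3t)cos(5t) - 3c_2e^(-3t)sin(5t) + 2c_2e^(-3t)cos(5t)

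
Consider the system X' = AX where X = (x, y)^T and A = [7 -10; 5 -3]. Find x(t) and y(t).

x(t) = -K_1e^(2t)sin(5t) + K_1e^(2t)cos(5t) + K_2e^(2t)sin(5t) + K_2e^(2t)cos(5t), y(t) = K_1e^(2t)cos(5t) + K_2e^(2t)sin(5t)

Coefficient matrix A = [[7, -10], [5, -3]].
Characteristic polynomial det(A - λI) = λ^2 - 4λ + 29 = 0.
Eigenvalues λ = 2 ± 5i (complex conjugate pair).
For λ=2+5i: an eigenvector is (1,1) - i(-1,0) = (1 + i, 1).
A real fundamental pair from Re and Im of e^((2+5i)t)v: X_1 = e^(2t)(cos(5t)·(1,1) + sin(5t)·(-1,0)), X_2 = e^(2t)(sin(5t)·(1,1) - cos(5t)·(-1,0)).
General solution: K_1X_1 + K_2X_2.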